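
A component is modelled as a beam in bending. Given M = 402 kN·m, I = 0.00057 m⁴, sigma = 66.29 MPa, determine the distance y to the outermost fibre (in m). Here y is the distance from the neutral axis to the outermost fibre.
Model: a beam in bending, so sigma = (M·y) / I.
Solve for y: y = (sigma·I) / M.
Convert to SI units:
  M = 402 kN·m = 402000 N·m
  sigma = 66.29 MPa = 6.629 × 10⁷ Pa
Substitute:
  y = ((6.629 × 10⁷) × 0.00057) / 402000
  y = 0.09399 m
Final answer: y = 0.09399 m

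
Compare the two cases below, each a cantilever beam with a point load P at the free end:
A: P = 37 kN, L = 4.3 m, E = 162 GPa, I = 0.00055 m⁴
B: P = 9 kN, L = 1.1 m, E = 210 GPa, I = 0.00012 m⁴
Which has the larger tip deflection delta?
Model: a cantilever beam with a point load P at the free end, so delta = (P·L^3) / (3·E·I) (SI units).
  A: delta = (37000 × 4.3^3) / (3 × (1.62 × 10¹¹) × 0.00055) = 0.01101 m = 11.01 mm
  B: delta = (9000 × 1.1^3) / (3 × (2.1 × 10¹¹) × 0.00012) = 0.0001585 m = 0.1585 mm
11.01 mm > 0.1585 mm, so A is larger.
Final answer: A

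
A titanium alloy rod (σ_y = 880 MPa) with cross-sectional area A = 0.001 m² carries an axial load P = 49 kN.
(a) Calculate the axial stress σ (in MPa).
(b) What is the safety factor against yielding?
(a) Axial stress σ = P/A. Convert P = 49 kN = 49000 N.
  σ = 49000 / 0.001 = 4.9 × 10⁷ Pa = 49 MPa
(b) Safety factor SF = σ_y/σ = 880 / 49 = 17.96
Final answer: (a) σ = 49 MPa, (b) SF = 17.96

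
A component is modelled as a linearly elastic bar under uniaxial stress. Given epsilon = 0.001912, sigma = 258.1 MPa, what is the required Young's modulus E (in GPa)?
Model: a linearly elastic bar under uniaxial stress, so sigma = E·epsilon.
Solve for E: E = sigma / epsilon.
Convert to SI units:
  sigma = 258.1 MPa = 2.581 × 10⁸ Pa
Substitute:
  E = (2.581 × 10⁸) / 0.001912
  E = 1.35 × 10¹¹ Pa
Convert: E = 1.35 × 10¹¹ Pa = 135 GPa
Final answer: E = 135 GPa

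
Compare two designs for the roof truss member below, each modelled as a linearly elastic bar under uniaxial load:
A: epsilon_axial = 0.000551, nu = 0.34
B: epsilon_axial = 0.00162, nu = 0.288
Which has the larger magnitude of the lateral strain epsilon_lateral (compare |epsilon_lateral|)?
Model: a linearly elastic bar under uniaxial load, so epsilon_lateral = -nu·epsilon_axial (SI units).
  A: epsilon_lateral = -(0.34 × 0.000551) = -0.0001873
  B: epsilon_lateral = -(0.288 × 0.00162) = -0.0004666
|epsilon_lateral|: A = 0.0001873, B = 0.0004666, so B is larger in magnitude.
Final answer: B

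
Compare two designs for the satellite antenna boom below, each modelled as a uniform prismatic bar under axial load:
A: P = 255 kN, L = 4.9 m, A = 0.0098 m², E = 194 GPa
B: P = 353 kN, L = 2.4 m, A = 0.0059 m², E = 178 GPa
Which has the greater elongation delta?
Model: a uniform prismatic bar under axial load, so delta = (P·L) / (A·E) (SI units).
  A: delta = (255000 × 4.9) / (0.0098 × (1.94 × 10¹¹)) = 0.0006572 m = 0.6572 mm
  B: delta = (353000 × 2.4) / (0.0059 × (1.78 × 10¹¹)) = 0.0008067 m = 0.8067 mm
0.8067 mm > 0.6572 mm, so B is larger.
Final answer: B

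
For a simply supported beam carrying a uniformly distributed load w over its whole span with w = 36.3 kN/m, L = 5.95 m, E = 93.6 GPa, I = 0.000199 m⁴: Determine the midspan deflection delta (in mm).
Model: a simply supported beam carrying a uniformly distributed load w over its whole span, so delta = (5·w·L^4) / (384·E·I).
Convert to SI units:
  w = 36.3 kN/m = 36300 N/m
  E = 93.6 GPa = 9.36 × 10¹⁰ Pa
Substitute:
  delta = (5 × 36300 × 5.95^4) / (384 × (9.36 × 10¹⁰) × 0.000199)
  delta = 0.0318 m
Convert: delta = 0.0318 m = 31.8 mm
Final answer: delta = 31.8 mm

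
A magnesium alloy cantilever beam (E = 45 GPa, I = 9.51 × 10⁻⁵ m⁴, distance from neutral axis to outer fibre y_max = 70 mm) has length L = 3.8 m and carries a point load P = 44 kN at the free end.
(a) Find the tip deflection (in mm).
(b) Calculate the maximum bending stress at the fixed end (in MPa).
(a) Tip deflection of a cantilever with an end point load: δ = P·L^3 / (3·E·I). Convert P = 44 kN = 44000 N, E = 45 GPa = 4.5 × 10¹⁰ Pa.
  δ = (44000 × 3.8^3) / (3 × (4.5 × 10¹⁰) × (9.51 × 10⁻⁵)) = 0.1881 m = 188.1 mm
(b) Maximum bending moment at the fixed end: M = P·L = 44000 × 3.8 = 167200 N·m. Convert y_max = 70 mm = 0.07 m.
  σ = M·y_max / I = (167200 × 0.07) / (9.51 × 10⁻⁵) = 1.231 × 10⁸ Pa = 123.1 MPa
Final answer: (a) δ = 188.1 mm, (b) σ = 123.1 MPa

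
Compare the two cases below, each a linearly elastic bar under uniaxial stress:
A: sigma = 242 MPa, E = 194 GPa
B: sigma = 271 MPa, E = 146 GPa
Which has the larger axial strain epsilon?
Model: a linearly elastic bar under uniaxial stress, so epsilon = sigma / E (SI units).
  A: epsilon = (2.42 × 10⁸) / (1.94 × 10¹¹) = 0.001247
  B: epsilon = (2.71 × 10⁸) / (1.46 × 10¹¹) = 0.001856
0.001856 > 0.001247, so B is larger.
Final answer: B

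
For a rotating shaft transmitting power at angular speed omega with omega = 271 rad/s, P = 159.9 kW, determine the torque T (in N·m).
Model: a rotating shaft transmitting power at angular speed omega, so P = T·omega.
Solve for T: T = P / omega.
Convert to SI units:
  P = 159.9 kW = 159900 W
Substitute:
  T = 159900 / 271
  T = 590 N·m
Final answer: T = 590 N·m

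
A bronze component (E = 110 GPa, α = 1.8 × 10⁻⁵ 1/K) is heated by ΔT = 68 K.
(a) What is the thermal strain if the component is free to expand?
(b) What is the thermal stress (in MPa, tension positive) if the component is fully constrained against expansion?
(a) Free thermal strain ε_th = α·ΔT = (1.8 × 10⁻⁵) × 68 = 0.001224
(b) Fully constrained, the expansion is suppressed, so σ = -E·α·ΔT. Convert E = 110 GPa = 1.1 × 10¹¹ Pa.
  σ = -(1.1 × 10¹¹) × (1.8 × 10⁻⁵) × 68 = -1.346 × 10⁸ Pa = -134.6 MPa (compressive)
Final answer: (a) ε_th = 0.001224, (b) σ = -134.6 MPa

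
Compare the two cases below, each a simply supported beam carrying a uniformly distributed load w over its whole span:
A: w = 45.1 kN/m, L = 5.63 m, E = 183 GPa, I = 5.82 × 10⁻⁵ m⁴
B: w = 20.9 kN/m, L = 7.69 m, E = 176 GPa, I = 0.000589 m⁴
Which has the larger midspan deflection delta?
Model: a simply supported beam carrying a uniformly distributed load w over its whole span, so delta = (5·w·L^4) / (384·E·I) (SI units).
  A: delta = (5 × 45100 × 5.63^4) / (384 × (1.83 × 10¹¹) × (5.82 × 10⁻⁵)) = 0.0554 m = 55.4 mm
  B: delta = (5 × 20900 × 7.69^4) / (384 × (1.76 × 10¹¹) × 0.000589) = 0.00918 m = 9.18 mm
55.4 mm > 9.18 mm, so A is larger.
Final answer: A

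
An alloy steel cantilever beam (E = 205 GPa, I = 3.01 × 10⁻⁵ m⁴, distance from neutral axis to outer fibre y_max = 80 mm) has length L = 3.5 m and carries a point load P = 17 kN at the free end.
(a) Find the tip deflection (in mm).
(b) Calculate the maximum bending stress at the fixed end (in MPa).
(a) Tip deflection of a cantilever with an end point load: δ = P·L^3 / (3·E·I). Convert P = 17 kN = 17000 N, E = 205 GPa = 2.05 × 10¹¹ Pa.
  δ = (17000 × 3.5^3) / (3 × (2.05 × 10¹¹) × (3.01 × 10⁻⁵)) = 0.03937 m = 39.37 mm
(b) Maximum bending moment at the fixed end: M = P·L = 17000 × 3.5 = 59500 N·m. Convert y_max = 80 mm = 0.08 m.
  σ = M·y_max / I = (59500 × 0.08) / (3.01 × 10⁻⁵) = 1.581 × 10⁸ Pa = 158.1 MPa
Final answer: (a) δ = 39.37 mm, (b) σ = 158.1 MPa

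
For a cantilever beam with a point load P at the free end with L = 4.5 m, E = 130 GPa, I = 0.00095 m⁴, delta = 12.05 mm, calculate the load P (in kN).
Model: a cantilever beam with a point load P at the free end, so delta = (P·L^3) / (3·E·I).
Solve for P: P = (3·delta·E·I) / L^3.
Convert to SI units:
  E = 130 GPa = 1.3 × 10¹¹ Pa
  delta = 12.05 mm = 0.01205 m
Substitute:
  P = (3 × 0.01205 × (1.3 × 10¹¹) × 0.00095) / 4.5^3
  P = 48990 N
Convert: P = 48990 N = 48.99 kN
Final answer: P = 48.99 kN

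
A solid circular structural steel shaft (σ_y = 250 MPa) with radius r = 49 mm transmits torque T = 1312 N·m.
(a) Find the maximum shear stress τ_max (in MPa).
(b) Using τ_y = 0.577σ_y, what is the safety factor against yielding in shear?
(a) For a solid circular shaft, τ_max = T·r/J with J = π·r^4/2, i.e. τ_max = 2·T / (π·r^3). Convert r = 49 mm = 0.049 m.
  τ_max = (2 × 1312) / (π × 0.049^3) = 7.099 × 10⁶ Pa = 7.099 MPa
(b) τ_y = 0.577 × 250 = 144.25 MPa
  SF = τ_y/τ_max = 144.25 / 7.099 = 20.32
Final answer: (a) τ_max = 7.099 MPa, (b) SF = 20.32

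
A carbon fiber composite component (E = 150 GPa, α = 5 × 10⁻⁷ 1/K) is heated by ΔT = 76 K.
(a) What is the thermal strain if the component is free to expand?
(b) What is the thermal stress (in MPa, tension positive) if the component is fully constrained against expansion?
(a) Free thermal strain ε_th = α·ΔT = (5 × 10⁻⁷) × 76 = 3.8 × 10⁻⁵
(b) Fully constrained, the expansion is suppressed, so σ = -E·α·ΔT. Convert E = 150 GPa = 1.5 × 10¹¹ Pa.
  σ = -(1.5 × 10¹¹) × (5 × 10⁻⁷) × 76 = -5.7 × 10⁶ Pa = -5.7 MPa (compressive)
Final answer: (a) ε_th = 3.8 × 10⁻⁵, (b) σ = -5.7 MPa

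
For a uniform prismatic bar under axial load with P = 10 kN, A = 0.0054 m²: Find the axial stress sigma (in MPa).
Model: a uniform prismatic bar under axial load, so sigma = P / A.
Convert to SI units:
  P = 10 kN = 10000 N
Substitute:
  sigma = 10000 / 0.0054
  sigma = 1.852 × 10⁶ Pa
Convert: sigma = 1.852 × 10⁶ Pa = 1.852 MPa
Final answer: sigma = 1.852 MPa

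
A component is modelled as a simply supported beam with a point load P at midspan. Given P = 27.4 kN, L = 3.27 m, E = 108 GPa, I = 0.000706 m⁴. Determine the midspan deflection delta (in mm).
Model: a simply supported beam with a point load P at midspan, so delta = (P·L^3) / (48·E·I).
Convert to SI units:
  P = 27.4 kN = 27400 N
  E = 108 GPa = 1.08 × 10¹¹ Pa
Substitute:
  delta = (27400 × 3.27^3) / (48 × (1.08 × 10¹¹) × 0.000706)
  delta = 0.0002618 m
Convert: delta = 0.0002618 m = 0.2618 mm
Final answer: delta = 0.2618 mm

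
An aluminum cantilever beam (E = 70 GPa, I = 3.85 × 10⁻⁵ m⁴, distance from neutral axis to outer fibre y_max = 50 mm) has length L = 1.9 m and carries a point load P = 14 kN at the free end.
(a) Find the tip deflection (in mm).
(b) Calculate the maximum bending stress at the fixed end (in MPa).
(a) Tip deflection of a cantilever with an end point load: δ = P·L^3 / (3·E·I). Convert P = 14 kN = 14000 N, E = 70 GPa = 7 × 10¹⁰ Pa.
  δ = (14000 × 1.9^3) / (3 × (7 × 10¹⁰) × (3.85 × 10⁻⁵)) = 0.01188 m = 11.88 mm
(b) Maximum bending moment at the fixed end: M = P·L = 14000 × 1.9 = 26600 N·m. Convert y_max = 50 mm = 0.05 m.
  σ = M·y_max / I = (26600 × 0.05) / (3.85 × 10⁻⁵) = 3.455 × 10⁷ Pa = 34.55 MPa
Final answer: (a) δ = 11.88 mm, (b) σ = 34.55 MPa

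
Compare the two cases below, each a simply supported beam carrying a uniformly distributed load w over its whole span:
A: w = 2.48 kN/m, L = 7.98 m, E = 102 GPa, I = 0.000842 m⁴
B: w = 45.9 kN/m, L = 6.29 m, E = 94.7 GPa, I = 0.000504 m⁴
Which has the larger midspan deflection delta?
Model: a simply supported beam carrying a uniformly distributed load w over its whole span, so delta = (5·w·L^4) / (384·E·I) (SI units).
  A: delta = (5 × 2480 × 7.98^4) / (384 × (1.02 × 10¹¹) × 0.000842) = 0.001525 m = 1.525 mm
  B: delta = (5 × 45900 × 6.29^4) / (384 × (9.47 × 10¹⁰) × 0.000504) = 0.0196 m = 19.6 mm
19.6 mm > 1.525 mm, so B is larger.
Final answer: B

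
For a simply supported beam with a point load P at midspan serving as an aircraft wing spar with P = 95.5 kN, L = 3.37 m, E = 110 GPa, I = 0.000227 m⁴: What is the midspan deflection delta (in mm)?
Model: a simply supported beam with a point load P at midspan, so delta = (P·L^3) / (48·E·I).
Convert to SI units:
  P = 95.5 kN = 95500 N
  E = 110 GPa = 1.1 × 10¹¹ Pa
Substitute:
  delta = (95500 × 3.37^3) / (48 × (1.1 × 10¹¹) × 0.000227)
  delta = 0.00305 m
Convert: delta = 0.00305 m = 3.05 mm
Final answer: delta = 3.05 mm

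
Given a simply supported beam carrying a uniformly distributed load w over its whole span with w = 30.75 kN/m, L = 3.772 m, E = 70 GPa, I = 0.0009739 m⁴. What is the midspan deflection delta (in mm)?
Model: a simply supported beam carrying a uniformly distributed load w over its whole span, so delta = (5·w·L^4) / (384·E·I).
Convert to SI units:
  w = 30.75 kN/m = 30750 N/m
  E = 70 GPa = 7 × 10¹⁰ Pa
Substitute:
  delta = (5 × 30750 × 3.772^4) / (384 × (7 × 10¹⁰) × 0.0009739)
  delta = 0.001189 m
Convert: delta = 0.001189 m = 1.189 mm
Final answer: delta = 1.189 mm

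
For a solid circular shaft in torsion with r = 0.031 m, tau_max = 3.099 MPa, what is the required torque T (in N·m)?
Model: a solid circular shaft in torsion, so tau_max = (2·T) / (π·r^3).
Solve for T: T = (π·tau_max·r^3) / 2.
Convert to SI units:
  tau_max = 3.099 MPa = 3.099 × 10⁶ Pa
Substitute:
  T = (π × (3.099 × 10⁶) × 0.031^3) / 2
  T = 145 N·m
Final answer: T = 145 N·m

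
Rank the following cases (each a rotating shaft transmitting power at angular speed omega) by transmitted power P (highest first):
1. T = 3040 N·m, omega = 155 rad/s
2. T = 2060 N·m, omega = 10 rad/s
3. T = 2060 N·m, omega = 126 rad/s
Model: a rotating shaft transmitting power at angular speed omega, so P = T·omega (SI units).
  Case 1: P = 3040 × 155 = 471200 W = 471.2 kW
  Case 2: P = 2060 × 10 = 20600 W = 20.6 kW
  Case 3: P = 2060 × 126 = 259600 W = 259.6 kW
Ordering: 471.2 kW (case 1) > 259.6 kW (case 3) > 20.6 kW (case 2)
Final answer: 1, 3, 2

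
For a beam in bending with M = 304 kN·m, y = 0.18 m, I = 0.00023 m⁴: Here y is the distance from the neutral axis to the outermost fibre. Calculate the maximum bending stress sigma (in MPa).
Model: a beam in bending, so sigma = (M·y) / I.
Convert to SI units:
  M = 304 kN·m = 304000 N·m
Substitute:
  sigma = (304000 × 0.18) / 0.00023
  sigma = 2.379 × 10⁸ Pa
Convert: sigma = 2.379 × 10⁸ Pa = 237.9 MPa
Final answer: sigma = 237.9 MPa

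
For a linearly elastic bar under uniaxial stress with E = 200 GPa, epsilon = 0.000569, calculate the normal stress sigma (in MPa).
Model: a linearly elastic bar under uniaxial stress, so epsilon = sigma / E.
Solve for sigma: sigma = epsilon·E.
Convert to SI units:
  E = 200 GPa = 2 × 10¹¹ Pa
Substitute:
  sigma = 0.000569 × (2 × 10¹¹)
  sigma = 1.138 × 10⁸ Pa
Convert: sigma = 1.138 × 10⁸ Pa = 113.8 MPa
Final answer: sigma = 113.8 MPa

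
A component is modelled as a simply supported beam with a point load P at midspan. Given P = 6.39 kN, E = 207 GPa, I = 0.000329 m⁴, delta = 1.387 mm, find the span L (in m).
Model: a simply supported beam with a point load P at midspan, so delta = (P·L^3) / (48·E·I).
Solve for L: L = ((48·delta·E·I) / P)^(1/3).
Convert to SI units:
  P = 6.39 kN = 6390 N
  E = 207 GPa = 2.07 × 10¹¹ Pa
  delta = 1.387 mm = 0.001387 m
Substitute:
  L = ((48 × 0.001387 × (2.07 × 10¹¹) × 0.000329) / 6390)^(1/3)
  L = 8.919 m
Final answer: L = 8.919 m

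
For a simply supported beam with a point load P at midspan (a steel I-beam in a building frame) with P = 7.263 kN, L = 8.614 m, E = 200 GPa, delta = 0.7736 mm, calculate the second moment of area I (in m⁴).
Model: a simply supported beam with a point load P at midspan, so delta = (P·L^3) / (48·E·I).
Solve for I: I = (P·L^3) / (48·delta·E).
Convert to SI units:
  P = 7.263 kN = 7263 N
  E = 200 GPa = 2 × 10¹¹ Pa
  delta = 0.7736 mm = 0.0007736 m
Substitute:
  I = (7263 × 8.614^3) / (48 × 0.0007736 × (2 × 10¹¹))
  I = 0.0006251 m⁴
Final answer: I = 0.0006251 m⁴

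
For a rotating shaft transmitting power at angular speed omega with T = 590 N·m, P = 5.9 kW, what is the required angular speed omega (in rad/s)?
Model: a rotating shaft transmitting power at angular speed omega, so P = T·omega.
Solve for omega: omega = P / T.
Convert to SI units:
  P = 5.9 kW = 5900 W
Substitute:
  omega = 5900 / 590
  omega = 10 rad/s
Final answer: omega = 10 rad/s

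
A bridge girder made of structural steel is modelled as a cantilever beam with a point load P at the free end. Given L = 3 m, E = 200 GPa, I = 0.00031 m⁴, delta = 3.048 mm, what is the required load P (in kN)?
Model: a cantilever beam with a point load P at the free end, so delta = (P·L^3) / (3·E·I).
Solve for P: P = (3·delta·E·I) / L^3.
Convert to SI units:
  E = 200 GPa = 2 × 10¹¹ Pa
  delta = 3.048 mm = 0.003048 m
Substitute:
  P = (3 × 0.003048 × (2 × 10¹¹) × 0.00031) / 3^3
  P = 21000 N
Convert: P = 21000 N = 21 kN
Final answer: P = 21 kN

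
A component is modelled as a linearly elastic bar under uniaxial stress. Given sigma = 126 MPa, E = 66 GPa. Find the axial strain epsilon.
Model: a linearly elastic bar under uniaxial stress, so epsilon = sigma / E.
Convert to SI units:
  sigma = 126 MPa = 1.26 × 10⁸ Pa
  E = 66 GPa = 6.6 × 10¹⁰ Pa
Substitute:
  epsilon = (1.26 × 10⁸) / (6.6 × 10¹⁰)
  epsilon = 0.001909
Final answer: epsilon = 0.001909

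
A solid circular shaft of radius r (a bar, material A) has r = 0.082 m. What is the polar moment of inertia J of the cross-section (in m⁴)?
Model: a solid circular shaft of radius r, so J = (π·r^4) / 2.
Substitute:
  J = (π × 0.082^4) / 2
  J = 7.102 × 10⁻⁵ m⁴
Final answer: J = 7.102 × 10⁻⁵ m⁴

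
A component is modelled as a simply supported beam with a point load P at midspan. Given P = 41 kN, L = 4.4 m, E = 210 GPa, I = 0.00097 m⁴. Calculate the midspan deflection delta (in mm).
Model: a simply supported beam with a point load P at midspan, so delta = (P·L^3) / (48·E·I).
Convert to SI units:
  P = 41 kN = 41000 N
  E = 210 GPa = 2.1 × 10¹¹ Pa
Substitute:
  delta = (41000 × 4.4^3) / (48 × (2.1 × 10¹¹) × 0.00097)
  delta = 0.0003572 m
Convert: delta = 0.0003572 m = 0.3572 mm
Final answer: delta = 0.3572 mm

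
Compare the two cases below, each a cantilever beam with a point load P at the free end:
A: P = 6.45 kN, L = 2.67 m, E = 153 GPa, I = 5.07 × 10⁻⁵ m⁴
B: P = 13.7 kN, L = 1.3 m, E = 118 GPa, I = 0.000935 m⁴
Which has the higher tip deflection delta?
Model: a cantilever beam with a point load P at the free end, so delta = (P·L^3) / (3·E·I) (SI units).
  A: delta = (6450 × 2.67^3) / (3 × (1.53 × 10¹¹) × (5.07 × 10⁻⁵)) = 0.005276 m = 5.276 mm
  B: delta = (13700 × 1.3^3) / (3 × (1.18 × 10¹¹) × 0.000935) = 9.094 × 10⁻⁵ m = 0.09094 mm
5.276 mm > 0.09094 mm, so A is larger.
Final answer: A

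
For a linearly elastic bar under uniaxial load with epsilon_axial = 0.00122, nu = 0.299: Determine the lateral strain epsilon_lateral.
Model: a linearly elastic bar under uniaxial load, so epsilon_lateral = -nu·epsilon_axial.
Substitute:
  epsilon_lateral = -(0.299 × 0.00122)
  epsilon_lateral = -0.0003648
Final answer: epsilon_lateral = -0.0003648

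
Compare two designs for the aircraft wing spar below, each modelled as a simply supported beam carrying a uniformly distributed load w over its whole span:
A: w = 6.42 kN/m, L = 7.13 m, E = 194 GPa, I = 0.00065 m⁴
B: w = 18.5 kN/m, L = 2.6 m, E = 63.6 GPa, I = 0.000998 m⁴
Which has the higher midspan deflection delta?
Model: a simply supported beam carrying a uniformly distributed load w over its whole span, so delta = (5·w·L^4) / (384·E·I) (SI units).
  A: delta = (5 × 6420 × 7.13^4) / (384 × (1.94 × 10¹¹) × 0.00065) = 0.001713 m = 1.713 mm
  B: delta = (5 × 18500 × 2.6^4) / (384 × (6.36 × 10¹⁰) × 0.000998) = 0.0001734 m = 0.1734 mm
1.713 mm > 0.1734 mm, so A is larger.
Final answer: A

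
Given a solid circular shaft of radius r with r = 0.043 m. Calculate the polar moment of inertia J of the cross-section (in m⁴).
Model: a solid circular shaft of radius r, so J = (π·r^4) / 2.
Substitute:
  J = (π × 0.043^4) / 2
  J = 5.37 × 10⁻⁶ m⁴
Final answer: J = 5.37 × 10⁻⁶ m⁴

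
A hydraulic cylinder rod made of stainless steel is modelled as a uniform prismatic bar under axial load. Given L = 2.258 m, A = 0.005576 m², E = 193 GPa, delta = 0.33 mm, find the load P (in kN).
Model: a uniform prismatic bar under axial load, so delta = (P·L) / (A·E).
Solve for P: P = (delta·A·E) / L.
Convert to SI units:
  E = 193 GPa = 1.93 × 10¹¹ Pa
  delta = 0.33 mm = 0.00033 m
Substitute:
  P = (0.00033 × 0.005576 × (1.93 × 10¹¹)) / 2.258
  P = 157300 N
Convert: P = 157300 N = 157.3 kN
Final answer: P = 157.3 kN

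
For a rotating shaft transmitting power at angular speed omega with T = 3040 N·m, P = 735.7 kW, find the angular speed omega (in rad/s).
Model: a rotating shaft transmitting power at angular speed omega, so P = T·omega.
Solve for omega: omega = P / T.
Convert to SI units:
  P = 735.7 kW = 735700 W
Substitute:
  omega = 735700 / 3040
  omega = 242 rad/s
Final answer: omega = 242 rad/s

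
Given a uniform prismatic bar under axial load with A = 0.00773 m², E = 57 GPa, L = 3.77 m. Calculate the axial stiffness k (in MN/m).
Model: a uniform prismatic bar under axial load, so k = (A·E) / L.
Convert to SI units:
  E = 57 GPa = 5.7 × 10¹⁰ Pa
Substitute:
  k = (0.00773 × (5.7 × 10¹⁰)) / 3.77
  k = 1.169 × 10⁸ N/m
Convert: k = 1.169 × 10⁸ N/m = 116.9 MN/m
Final answer: k = 116.9 MN/m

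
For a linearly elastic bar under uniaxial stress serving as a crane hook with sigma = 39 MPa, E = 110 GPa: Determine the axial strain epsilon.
Model: a linearly elastic bar under uniaxial stress, so epsilon = sigma / E.
Convert to SI units:
  sigma = 39 MPa = 3.9 × 10⁷ Pa
  E = 110 GPa = 1.1 × 10¹¹ Pa
Substitute:
  epsilon = (3.9 × 10⁷) / (1.1 × 10¹¹)
  epsilon = 0.0003545
Final answer: epsilon = 0.0003545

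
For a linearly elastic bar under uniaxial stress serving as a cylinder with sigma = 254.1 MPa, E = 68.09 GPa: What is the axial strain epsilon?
Model: a linearly elastic bar under uniaxial stress, so epsilon = sigma / E.
Convert to SI units:
  sigma = 254.1 MPa = 2.541 × 10⁸ Pa
  E = 68.09 GPa = 6.809 × 10¹⁰ Pa
Substitute:
  epsilon = (2.541 × 10⁸) / (6.809 × 10¹⁰)
  epsilon = 0.003732
Final answer: epsilon = 0.003732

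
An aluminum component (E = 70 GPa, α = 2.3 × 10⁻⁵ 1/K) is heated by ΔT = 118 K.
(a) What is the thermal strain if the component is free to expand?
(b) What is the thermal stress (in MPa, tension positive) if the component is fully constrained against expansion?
(a) Free thermal strain ε_th = α·ΔT = (2.3 × 10⁻⁵) × 118 = 0.002714
(b) Fully constrained, the expansion is suppressed, so σ = -E·α·ΔT. Convert E = 70 GPa = 7 × 10¹⁰ Pa.
  σ = -(7 × 10¹⁰) × (2.3 × 10⁻⁵) × 118 = -1.9 × 10⁸ Pa = -190 MPa (compressive)
Final answer: (a) ε_th = 0.002714, (b) σ = -190 MPa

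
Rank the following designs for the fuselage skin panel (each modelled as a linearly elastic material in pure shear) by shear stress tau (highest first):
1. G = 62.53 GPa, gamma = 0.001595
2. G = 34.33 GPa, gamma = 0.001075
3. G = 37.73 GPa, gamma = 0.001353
Model: a linearly elastic material in pure shear, so tau = G·gamma (SI units).
  Case 1: tau = (6.253 × 10¹⁰) × 0.001595 = 9.974 × 10⁷ Pa = 99.74 MPa
  Case 2: tau = (3.433 × 10¹⁰) × 0.001075 = 3.69 × 10⁷ Pa = 36.9 MPa
  Case 3: tau = (3.773 × 10¹⁰) × 0.001353 = 5.105 × 10⁷ Pa = 51.05 MPa
Ordering: 99.74 MPa (case 1) > 51.05 MPa (case 3) > 36.9 MPa (case 2)
Final answer: 1, 3, 2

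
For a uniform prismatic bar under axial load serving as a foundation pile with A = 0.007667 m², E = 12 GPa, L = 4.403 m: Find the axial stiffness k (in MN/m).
Model: a uniform prismatic bar under axial load, so k = (A·E) / L.
Convert to SI units:
  E = 12 GPa = 1.2 × 10¹⁰ Pa
Substitute:
  k = (0.007667 × (1.2 × 10¹⁰)) / 4.403
  k = 2.09 × 10⁷ N/m
Convert: k = 2.09 × 10⁷ N/m = 20.9 MN/m
Final answer: k = 20.9 MN/m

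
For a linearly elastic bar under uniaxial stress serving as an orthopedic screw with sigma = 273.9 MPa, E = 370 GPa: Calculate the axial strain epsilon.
Model: a linearly elastic bar under uniaxial stress, so epsilon = sigma / E.
Convert to SI units:
  sigma = 273.9 MPa = 2.739 × 10⁸ Pa
  E = 370 GPa = 3.7 × 10¹¹ Pa
Substitute:
  epsilon = (2.739 × 10⁸) / (3.7 × 10¹¹)
  epsilon = 0.0007403
Final answer: epsilon = 0.0007403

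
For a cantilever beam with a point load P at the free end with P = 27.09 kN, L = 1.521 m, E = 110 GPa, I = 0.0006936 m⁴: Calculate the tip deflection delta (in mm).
Model: a cantilever beam with a point load P at the free end, so delta = (P·L^3) / (3·E·I).
Convert to SI units:
  P = 27.09 kN = 27090 N
  E = 110 GPa = 1.1 × 10¹¹ Pa
Substitute:
  delta = (27090 × 1.521^3) / (3 × (1.1 × 10¹¹) × 0.0006936)
  delta = 0.0004165 m
Convert: delta = 0.0004165 m = 0.4165 mm
Final answer: delta = 0.4165 mm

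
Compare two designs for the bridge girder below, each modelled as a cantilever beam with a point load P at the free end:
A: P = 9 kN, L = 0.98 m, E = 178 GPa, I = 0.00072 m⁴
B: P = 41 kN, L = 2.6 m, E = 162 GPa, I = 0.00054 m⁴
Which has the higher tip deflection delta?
Model: a cantilever beam with a point load P at the free end, so delta = (P·L^3) / (3·E·I) (SI units).
  A: delta = (9000 × 0.98^3) / (3 × (1.78 × 10¹¹) × 0.00072) = 2.203 × 10⁻⁵ m = 0.02203 mm
  B: delta = (41000 × 2.6^3) / (3 × (1.62 × 10¹¹) × 0.00054) = 0.002746 m = 2.746 mm
2.746 mm > 0.02203 mm, so B is larger.
Final answer: B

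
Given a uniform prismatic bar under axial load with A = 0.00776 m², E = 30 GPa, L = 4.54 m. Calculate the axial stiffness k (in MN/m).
Model: a uniform prismatic bar under axial load, so k = (A·E) / L.
Convert to SI units:
  E = 30 GPa = 3 × 10¹⁰ Pa
Substitute:
  k = (0.00776 × (3 × 10¹⁰)) / 4.54
  k = 5.128 × 10⁷ N/m
Convert: k = 5.128 × 10⁷ N/m = 51.28 MN/m
Final answer: k = 51.28 MN/m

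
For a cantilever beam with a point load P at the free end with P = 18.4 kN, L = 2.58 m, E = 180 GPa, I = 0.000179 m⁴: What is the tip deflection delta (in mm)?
Model: a cantilever beam with a point load P at the free end, so delta = (P·L^3) / (3·E·I).
Convert to SI units:
  P = 18.4 kN = 18400 N
  E = 180 GPa = 1.8 × 10¹¹ Pa
Substitute:
  delta = (18400 × 2.58^3) / (3 × (1.8 × 10¹¹) × 0.000179)
  delta = 0.003269 m
Convert: delta = 0.003269 m = 3.269 mm
Final answer: delta = 3.269 mm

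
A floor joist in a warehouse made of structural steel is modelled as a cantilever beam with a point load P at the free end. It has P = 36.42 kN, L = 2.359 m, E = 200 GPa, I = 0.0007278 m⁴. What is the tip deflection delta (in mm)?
Model: a cantilever beam with a point load P at the free end, so delta = (P·L^3) / (3·E·I).
Convert to SI units:
  P = 36.42 kN = 36420 N
  E = 200 GPa = 2 × 10¹¹ Pa
Substitute:
  delta = (36420 × 2.359^3) / (3 × (2 × 10¹¹) × 0.0007278)
  delta = 0.001095 m
Convert: delta = 0.001095 m = 1.095 mm
Final answer: delta = 1.095 mm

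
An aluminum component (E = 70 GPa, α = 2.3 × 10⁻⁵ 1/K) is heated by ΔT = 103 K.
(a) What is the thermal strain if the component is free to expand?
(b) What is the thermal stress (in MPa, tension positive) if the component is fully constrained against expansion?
(a) Free thermal strain ε_th = α·ΔT = (2.3 × 10⁻⁵) × 103 = 0.002369
(b) Fully constrained, the expansion is suppressed, so σ = -E·α·ΔT. Convert E = 70 GPa = 7 × 10¹⁰ Pa.
  σ = -(7 × 10¹⁰) × (2.3 × 10⁻⁵) × 103 = -1.658 × 10⁸ Pa = -165.8 MPa (compressive)
Final answer: (a) ε_th = 0.002369, (b) σ = -165.8 MPa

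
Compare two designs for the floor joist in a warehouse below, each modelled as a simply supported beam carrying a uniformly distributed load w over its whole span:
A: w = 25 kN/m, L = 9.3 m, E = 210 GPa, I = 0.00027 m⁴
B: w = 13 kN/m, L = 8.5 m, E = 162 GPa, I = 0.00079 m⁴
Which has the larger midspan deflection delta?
Model: a simply supported beam carrying a uniformly distributed load w over its whole span, so delta = (5·w·L^4) / (384·E·I) (SI units).
  A: delta = (5 × 25000 × 9.3^4) / (384 × (2.1 × 10¹¹) × 0.00027) = 0.04295 m = 42.95 mm
  B: delta = (5 × 13000 × 8.5^4) / (384 × (1.62 × 10¹¹) × 0.00079) = 0.006904 m = 6.904 mm
42.95 mm > 6.904 mm, so A is larger.
Final answer: A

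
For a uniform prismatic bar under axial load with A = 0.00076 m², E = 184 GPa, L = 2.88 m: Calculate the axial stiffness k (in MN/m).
Model: a uniform prismatic bar under axial load, so k = (A·E) / L.
Convert to SI units:
  E = 184 GPa = 1.84 × 10¹¹ Pa
Substitute:
  k = (0.00076 × (1.84 × 10¹¹)) / 2.88
  k = 4.856 × 10⁷ N/m
Convert: k = 4.856 × 10⁷ N/m = 48.56 MN/m
Final answer: k = 48.56 MN/m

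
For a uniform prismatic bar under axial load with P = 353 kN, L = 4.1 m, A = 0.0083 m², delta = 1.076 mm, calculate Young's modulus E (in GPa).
Model: a uniform prismatic bar under axial load, so delta = (P·L) / (A·E).
Solve for E: E = (P·L) / (delta·A).
Convert to SI units:
  P = 353 kN = 353000 N
  delta = 1.076 mm = 0.001076 m
Substitute:
  E = (353000 × 4.1) / (0.001076 × 0.0083)
  E = 1.621 × 10¹¹ Pa
Convert: E = 1.621 × 10¹¹ Pa = 162.1 GPa
Final answer: E = 162.1 GPa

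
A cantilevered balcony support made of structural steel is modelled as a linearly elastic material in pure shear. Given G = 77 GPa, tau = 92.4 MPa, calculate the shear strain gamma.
Model: a linearly elastic material in pure shear, so tau = G·gamma.
Solve for gamma: gamma = tau / G.
Convert to SI units:
  G = 77 GPa = 7.7 × 10¹⁰ Pa
  tau = 92.4 MPa = 9.24 × 10⁷ Pa
Substitute:
  gamma = (9.24 × 10⁷) / (7.7 × 10¹⁰)
  gamma = 0.0012
Final answer: gamma = 0.0012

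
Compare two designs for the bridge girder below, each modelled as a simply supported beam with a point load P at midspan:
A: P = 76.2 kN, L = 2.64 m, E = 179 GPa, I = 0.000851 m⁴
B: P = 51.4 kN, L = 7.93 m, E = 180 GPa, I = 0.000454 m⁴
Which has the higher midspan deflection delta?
Model: a simply supported beam with a point load P at midspan, so delta = (P·L^3) / (48·E·I) (SI units).
  A: delta = (76200 × 2.64^3) / (48 × (1.79 × 10¹¹) × 0.000851) = 0.0001918 m = 0.1918 mm
  B: delta = (51400 × 7.93^3) / (48 × (1.8 × 10¹¹) × 0.000454) = 0.006535 m = 6.535 mm
6.535 mm > 0.1918 mm, so B is larger.
Final answer: B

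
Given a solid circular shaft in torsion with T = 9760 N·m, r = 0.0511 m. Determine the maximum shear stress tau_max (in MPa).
Model: a solid circular shaft in torsion, so tau_max = (2·T) / (π·r^3).
Substitute:
  tau_max = (2 × 9760) / (π × 0.0511^3)
  tau_max = 4.657 × 10⁷ Pa
Convert: tau_max = 4.657 × 10⁷ Pa = 46.57 MPa
Final answer: tau_max = 46.57 MPa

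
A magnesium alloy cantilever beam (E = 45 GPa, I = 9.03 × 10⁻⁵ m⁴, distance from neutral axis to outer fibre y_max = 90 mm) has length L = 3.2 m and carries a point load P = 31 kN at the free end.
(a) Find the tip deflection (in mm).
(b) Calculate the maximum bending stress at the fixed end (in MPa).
(a) Tip deflection of a cantilever with an end point load: δ = P·L^3 / (3·E·I). Convert P = 31 kN = 31000 N, E = 45 GPa = 4.5 × 10¹⁰ Pa.
  δ = (31000 × 3.2^3) / (3 × (4.5 × 10¹⁰) × (9.03 × 10⁻⁵)) = 0.08333 m = 83.33 mm
(b) Maximum bending moment at the fixed end: M = P·L = 31000 × 3.2 = 99200 N·m. Convert y_max = 90 mm = 0.09 m.
  σ = M·y_max / I = (99200 × 0.09) / (9.03 × 10⁻⁵) = 9.887 × 10⁷ Pa = 98.87 MPa
Final answer: (a) δ = 83.33 mm, (b) σ = 98.87 MPa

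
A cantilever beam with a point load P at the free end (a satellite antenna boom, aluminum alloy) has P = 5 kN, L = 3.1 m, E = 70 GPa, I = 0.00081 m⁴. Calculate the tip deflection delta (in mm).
Model: a cantilever beam with a point load P at the free end, so delta = (P·L^3) / (3·E·I).
Convert to SI units:
  P = 5 kN = 5000 N
  E = 70 GPa = 7 × 10¹⁰ Pa
Substitute:
  delta = (5000 × 3.1^3) / (3 × (7 × 10¹⁰) × 0.00081)
  delta = 0.0008757 m
Convert: delta = 0.0008757 m = 0.8757 mm
Final answer: delta = 0.8757 mm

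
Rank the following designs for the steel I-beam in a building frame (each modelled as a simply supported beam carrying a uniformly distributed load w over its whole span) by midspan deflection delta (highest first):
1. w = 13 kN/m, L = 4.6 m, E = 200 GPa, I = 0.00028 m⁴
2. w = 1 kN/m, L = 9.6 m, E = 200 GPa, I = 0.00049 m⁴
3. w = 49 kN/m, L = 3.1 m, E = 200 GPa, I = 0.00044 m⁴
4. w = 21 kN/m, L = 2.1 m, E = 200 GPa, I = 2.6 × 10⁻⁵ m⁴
Model: a simply supported beam carrying a uniformly distributed load w over its whole span, so delta = (5·w·L^4) / (384·E·I) (SI units).
  Case 1: delta = (5 × 13000 × 4.6^4) / (384 × (2 × 10¹¹) × 0.00028) = 0.001353 m = 1.353 mm
  Case 2: delta = (5 × 1000 × 9.6^4) / (384 × (2 × 10¹¹) × 0.00049) = 0.001128 m = 1.128 mm
  Case 3: delta = (5 × 49000 × 3.1^4) / (384 × (2 × 10¹¹) × 0.00044) = 0.0006696 m = 0.6696 mm
  Case 4: delta = (5 × 21000 × 2.1^4) / (384 × (2 × 10¹¹) × (2.6 × 10⁻⁵)) = 0.001023 m = 1.023 mm
Ordering: 1.353 mm (case 1) > 1.128 mm (case 2) > 1.023 mm (case 4) > 0.6696 mm (case 3)
Final answer: 1, 2, 4, 3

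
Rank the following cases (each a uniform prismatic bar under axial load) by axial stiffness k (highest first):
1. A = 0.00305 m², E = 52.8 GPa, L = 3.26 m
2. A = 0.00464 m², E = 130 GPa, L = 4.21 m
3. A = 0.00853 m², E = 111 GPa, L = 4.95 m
Model: a uniform prismatic bar under axial load, so k = (A·E) / L (SI units).
  Case 1: k = (0.00305 × (5.28 × 10¹⁰)) / 3.26 = 4.94 × 10⁷ N/m = 49.4 MN/m
  Case 2: k = (0.00464 × (1.3 × 10¹¹)) / 4.21 = 1.433 × 10⁸ N/m = 143.3 MN/m
  Case 3: k = (0.00853 × (1.11 × 10¹¹)) / 4.95 = 1.913 × 10⁸ N/m = 191.3 MN/m
Ordering: 191.3 MN/m (case 3) > 143.3 MN/m (case 2) > 49.4 MN/m (case 1)
Final answer: 3, 2, 1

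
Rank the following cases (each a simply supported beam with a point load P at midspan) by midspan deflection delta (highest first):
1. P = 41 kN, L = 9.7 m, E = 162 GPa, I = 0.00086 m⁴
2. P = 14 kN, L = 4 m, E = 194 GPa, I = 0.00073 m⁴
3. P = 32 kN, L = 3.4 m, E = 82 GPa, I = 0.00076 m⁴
Model: a simply supported beam with a point load P at midspan, so delta = (P·L^3) / (48·E·I) (SI units).
  Case 1: delta = (41000 × 9.7^3) / (48 × (1.62 × 10¹¹) × 0.00086) = 0.005596 m = 5.596 mm
  Case 2: delta = (14000 × 4^3) / (48 × (1.94 × 10¹¹) × 0.00073) = 0.0001318 m = 0.1318 mm
  Case 3: delta = (32000 × 3.4^3) / (48 × (8.2 × 10¹⁰) × 0.00076) = 0.0004205 m = 0.4205 mm
Ordering: 5.596 mm (case 1) > 0.4205 mm (case 3) > 0.1318 mm (case 2)
Final answer: 1, 3, 2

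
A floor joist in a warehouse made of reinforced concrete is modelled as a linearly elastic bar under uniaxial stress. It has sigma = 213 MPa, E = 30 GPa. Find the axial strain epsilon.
Model: a linearly elastic bar under uniaxial stress, so epsilon = sigma / E.
Convert to SI units:
  sigma = 213 MPa = 2.13 × 10⁸ Pa
  E = 30 GPa = 3 × 10¹⁰ Pa
Substitute:
  epsilon = (2.13 × 10⁸) / (3 × 10¹⁰)
  epsilon = 0.0071
Final answer: epsilon = 0.0071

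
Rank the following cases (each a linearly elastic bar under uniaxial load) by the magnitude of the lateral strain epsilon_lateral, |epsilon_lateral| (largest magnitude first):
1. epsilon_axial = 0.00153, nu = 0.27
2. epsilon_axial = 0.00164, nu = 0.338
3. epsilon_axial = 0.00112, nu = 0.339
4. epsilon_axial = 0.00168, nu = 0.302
Model: a linearly elastic bar under uniaxial load, so epsilon_lateral = -nu·epsilon_axial (SI units).
  Case 1: epsilon_lateral = -(0.27 × 0.00153) = -0.0004131
  Case 2: epsilon_lateral = -(0.338 × 0.00164) = -0.0005543
  Case 3: epsilon_lateral = -(0.339 × 0.00112) = -0.0003797
  Case 4: epsilon_lateral = -(0.302 × 0.00168) = -0.0005074
Ordering by |epsilon_lateral|: 0.0005543 (case 2) > 0.0005074 (case 4) > 0.0004131 (case 1) > 0.0003797 (case 3)
Final answer: 2, 4, 1, 3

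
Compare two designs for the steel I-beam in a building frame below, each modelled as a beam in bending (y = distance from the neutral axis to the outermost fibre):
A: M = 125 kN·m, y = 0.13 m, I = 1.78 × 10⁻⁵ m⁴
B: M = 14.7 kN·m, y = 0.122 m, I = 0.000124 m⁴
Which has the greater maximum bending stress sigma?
Model: a beam in bending (y = distance from the neutral axis to the outermost fibre), so sigma = (M·y) / I (SI units).
  A: sigma = (125000 × 0.13) / (1.78 × 10⁻⁵) = 9.129 × 10⁸ Pa = 912.9 MPa
  B: sigma = (14700 × 0.122) / 0.000124 = 1.446 × 10⁷ Pa = 14.46 MPa
912.9 MPa > 14.46 MPa, so A is larger.
Final answer: A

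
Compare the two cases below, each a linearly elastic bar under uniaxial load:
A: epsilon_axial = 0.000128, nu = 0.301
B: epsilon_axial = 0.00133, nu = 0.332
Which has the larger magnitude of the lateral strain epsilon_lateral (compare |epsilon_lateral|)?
Model: a linearly elastic bar under uniaxial load, so epsilon_lateral = -nu·epsilon_axial (SI units).
  A: epsilon_lateral = -(0.301 × 0.000128) = -3.853 × 10⁻⁵
  B: epsilon_lateral = -(0.332 × 0.00133) = -0.0004416
|epsilon_lateral|: A = 3.853 × 10⁻⁵, B = 0.0004416, so B is larger in magnitude.
Final answer: B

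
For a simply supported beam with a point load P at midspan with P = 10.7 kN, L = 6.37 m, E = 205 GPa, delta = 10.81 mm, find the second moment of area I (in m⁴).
Model: a simply supported beam with a point load P at midspan, so delta = (P·L^3) / (48·E·I).
Solve for I: I = (P·L^3) / (48·delta·E).
Convert to SI units:
  P = 10.7 kN = 10700 N
  E = 205 GPa = 2.05 × 10¹¹ Pa
  delta = 10.81 mm = 0.01081 m
Substitute:
  I = (10700 × 6.37^3) / (48 × 0.01081 × (2.05 × 10¹¹))
  I = 2.6 × 10⁻⁵ m⁴
Final answer: I = 2.6 × 10⁻⁵ m⁴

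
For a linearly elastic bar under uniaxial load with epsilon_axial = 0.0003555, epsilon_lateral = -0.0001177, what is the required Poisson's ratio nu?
Model: a linearly elastic bar under uniaxial load, so epsilon_lateral = -nu·epsilon_axial.
Solve for nu: nu = -epsilon_lateral / epsilon_axial.
Substitute:
  nu = -(-0.0001177) / 0.0003555
  nu = 0.3311
Final answer: nu = 0.3311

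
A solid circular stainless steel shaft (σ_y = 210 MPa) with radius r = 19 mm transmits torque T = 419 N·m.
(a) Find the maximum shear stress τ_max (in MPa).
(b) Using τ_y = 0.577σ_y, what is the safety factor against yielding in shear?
(a) For a solid circular shaft, τ_max = T·r/J with J = π·r^4/2, i.e. τ_max = 2·T / (π·r^3). Convert r = 19 mm = 0.019 m.
  τ_max = (2 × 419) / (π × 0.019^3) = 3.889 × 10⁷ Pa = 38.89 MPa
(b) τ_y = 0.577 × 210 = 121.17 MPa
  SF = τ_y/τ_max = 121.17 / 38.89 = 3.116
Final answer: (a) τ_max = 38.89 MPa, (b) SF = 3.116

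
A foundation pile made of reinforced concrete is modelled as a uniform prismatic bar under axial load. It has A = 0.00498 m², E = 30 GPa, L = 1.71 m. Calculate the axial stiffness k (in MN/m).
Model: a uniform prismatic bar under axial load, so k = (A·E) / L.
Convert to SI units:
  E = 30 GPa = 3 × 10¹⁰ Pa
Substitute:
  k = (0.00498 × (3 × 10¹⁰)) / 1.71
  k = 8.737 × 10⁷ N/m
Convert: k = 8.737 × 10⁷ N/m = 87.37 MN/m
Final answer: k = 87.37 MN/m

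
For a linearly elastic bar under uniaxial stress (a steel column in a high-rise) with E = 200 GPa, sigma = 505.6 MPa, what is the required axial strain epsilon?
Model: a linearly elastic bar under uniaxial stress, so sigma = E·epsilon.
Solve for epsilon: epsilon = sigma / E.
Convert to SI units:
  E = 200 GPa = 2 × 10¹¹ Pa
  sigma = 505.6 MPa = 5.056 × 10⁸ Pa
Substitute:
  epsilon = (5.056 × 10⁸) / (2 × 10¹¹)
  epsilon = 0.002528
Final answer: epsilon = 0.002528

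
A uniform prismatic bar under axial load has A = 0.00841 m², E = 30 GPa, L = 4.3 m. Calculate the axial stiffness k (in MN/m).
Model: a uniform prismatic bar under axial load, so k = (A·E) / L.
Convert to SI units:
  E = 30 GPa = 3 × 10¹⁰ Pa
Substitute:
  k = (0.00841 × (3 × 10¹⁰)) / 4.3
  k = 5.867 × 10⁷ N/m
Convert: k = 5.867 × 10⁷ N/m = 58.67 MN/m
Final answer: k = 58.67 MN/m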